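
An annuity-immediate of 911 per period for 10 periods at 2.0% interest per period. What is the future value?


FV = PMT * ((1+i)^n - 1) / i
= 911 * ((1.02)^10 - 1) / 0.02
= 911 * (1.218994 - 1) / 0.02
= 9975.1958


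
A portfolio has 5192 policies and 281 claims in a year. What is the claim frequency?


frequency = claims / policies
= 281 / 5192
= 0.0541


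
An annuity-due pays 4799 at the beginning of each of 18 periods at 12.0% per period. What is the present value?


PV_due = PMT * (1-(1+i)^(-n))/i * (1+i)
PV_immediate = 34791.1667
PV_due = 34791.1667 * 1.12
= 38966.1067


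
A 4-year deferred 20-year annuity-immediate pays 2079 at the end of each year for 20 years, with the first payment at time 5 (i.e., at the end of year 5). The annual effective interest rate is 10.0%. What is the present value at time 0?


PV at time 4 of the 20-year annuity-immediate:
a_n = 2079 * (1-(1+0.1)^(-20))/0.1 = 17699.699
Discount back 4 years to time 0:
PV = 17699.699 * (1+0.1)^(-4)
= 17699.699 * 0.683013
= 12089.1326


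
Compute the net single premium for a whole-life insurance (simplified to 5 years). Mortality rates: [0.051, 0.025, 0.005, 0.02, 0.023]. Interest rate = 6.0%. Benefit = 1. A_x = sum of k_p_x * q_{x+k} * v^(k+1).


v = 0.943396
Year 0: k_p_x=1.0, q=0.051, term=0.048113
Year 1: k_p_x=0.949, q=0.025, term=0.021115
Year 2: k_p_x=0.925275, q=0.005, term=0.003884
Year 3: k_p_x=0.920649, q=0.02, term=0.014585
Year 4: k_p_x=0.902236, q=0.023, term=0.015507
A_x = 0.1032


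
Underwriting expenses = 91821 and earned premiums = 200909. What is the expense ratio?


Expense ratio = expenses / premiums
= 91821 / 200909
= 0.457


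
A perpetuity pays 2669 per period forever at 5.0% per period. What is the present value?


PV = PMT / i
= 2669 / 0.05
= 53380.0


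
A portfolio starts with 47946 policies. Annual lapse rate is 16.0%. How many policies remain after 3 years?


remaining = initial * (1 - lapse)^years
= 47946 * (1 - 0.16)^3
= 47946 * 0.592704
= 28417.786


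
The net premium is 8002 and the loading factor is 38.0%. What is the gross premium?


Gross = net * (1 + loading)
= 8002 * (1 + 0.38)
= 8002 * 1.38
= 11042.76


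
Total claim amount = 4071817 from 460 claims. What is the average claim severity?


severity = total / number
= 4071817 / 460
= 8851.7761


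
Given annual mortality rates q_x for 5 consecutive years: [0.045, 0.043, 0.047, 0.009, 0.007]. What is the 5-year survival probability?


p_k = 1 - q_k for each year
Survival = product of (1 - q_k)
= 0.955 * 0.957 * 0.953 * 0.991 * 0.993
= 0.8571


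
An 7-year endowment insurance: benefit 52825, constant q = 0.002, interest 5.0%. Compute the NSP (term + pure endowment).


Term component = 607.9115
Pure endowment = 7_p_x * v^7 * benefit = 0.986084 * 0.710681 * 52825 = 37019.2999
NSP = 37627.2114


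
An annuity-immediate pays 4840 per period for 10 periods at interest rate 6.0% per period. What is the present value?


PV = PMT * (1 - (1+i)^(-n)) / i
= 4840 * (1 - (1+0.06)^(-10)) / 0.06
= 4840 * (1 - 0.558395) / 0.06
= 4840 * 7.360087
= 35622.8213


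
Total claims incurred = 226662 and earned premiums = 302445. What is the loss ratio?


Loss ratio = claims / premiums
= 226662 / 302445
= 0.7494


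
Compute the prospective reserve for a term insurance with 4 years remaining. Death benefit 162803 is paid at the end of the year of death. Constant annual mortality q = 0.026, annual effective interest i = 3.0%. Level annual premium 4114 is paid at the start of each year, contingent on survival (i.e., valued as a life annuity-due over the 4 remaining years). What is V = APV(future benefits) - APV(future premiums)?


v = 1/(1+i) = 0.970874
APV(future benefits) per unit = sum_{k=0}^{3} k_p_x * q * v^(k+1) = 0.093031
APV(future benefits) = 162803 * 0.093031 = 15145.688
Life annuity-due factor ä_{x:4} = sum_{k=0}^{3} k_p_x * v^k = 3.68545
APV(future premiums) = 4114 * 3.68545 = 15161.9397
V = 15145.688 - 15161.9397
= -16.2518


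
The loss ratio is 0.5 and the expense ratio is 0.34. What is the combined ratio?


Combined ratio = loss ratio + expense ratio
= 0.5 + 0.34
= 0.84


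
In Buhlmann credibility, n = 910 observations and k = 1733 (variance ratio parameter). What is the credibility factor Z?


Z = n / (n + k)
= 910 / (910 + 1733)
= 910 / 2643
= 0.3443


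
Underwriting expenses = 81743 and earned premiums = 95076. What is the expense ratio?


Expense ratio = expenses / premiums
= 81743 / 95076
= 0.8598


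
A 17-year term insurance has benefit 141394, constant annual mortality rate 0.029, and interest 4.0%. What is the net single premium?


NSP = benefit * sum_{k=0}^{n-1} k_p_x * q * v^(k+1)
With constant q=0.029, v=0.961538
Sum = 0.289459
NSP = 141394 * 0.289459
= 40927.8141


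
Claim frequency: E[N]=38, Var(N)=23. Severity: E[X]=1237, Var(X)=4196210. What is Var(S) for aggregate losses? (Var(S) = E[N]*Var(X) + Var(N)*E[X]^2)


Var(S) = E[N]*Var(X) + Var(N)*E[X]^2
= 38*4196210 + 23*1237^2
= 159455980 + 35193887
= 1.9465e+08


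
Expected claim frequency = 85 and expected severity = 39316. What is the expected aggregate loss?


E[S] = E[N] * E[X]
= 85 * 39316
= 3.3419e+06


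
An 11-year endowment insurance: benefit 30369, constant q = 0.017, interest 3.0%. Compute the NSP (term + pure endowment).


Term component = 4413.0884
Pure endowment = 11_p_x * v^11 * benefit = 0.828111 * 0.722421 * 30369 = 18168.1085
NSP = 22581.1969


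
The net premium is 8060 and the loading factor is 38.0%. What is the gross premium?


Gross = net * (1 + loading)
= 8060 * (1 + 0.38)
= 8060 * 1.38
= 11122.8


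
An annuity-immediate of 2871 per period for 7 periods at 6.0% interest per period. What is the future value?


FV = PMT * ((1+i)^n - 1) / i
= 2871 * ((1.06)^7 - 1) / 0.06
= 2871 * (1.50363 - 1) / 0.06
= 24098.7079


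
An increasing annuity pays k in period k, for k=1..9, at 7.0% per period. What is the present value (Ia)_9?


(Ia)_n = sum_{k=1}^{n} k * v^k, v = 1/(1+i)
v = 0.934579
Sum computed term by term:
(Ia)_9 = 29.6556


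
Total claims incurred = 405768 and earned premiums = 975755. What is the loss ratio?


Loss ratio = claims / premiums
= 405768 / 975755
= 0.4159


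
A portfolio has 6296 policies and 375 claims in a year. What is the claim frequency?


frequency = claims / policies
= 375 / 6296
= 0.0596


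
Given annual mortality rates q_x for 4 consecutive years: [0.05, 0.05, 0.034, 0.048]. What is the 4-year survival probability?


p_k = 1 - q_k for each year
Survival = product of (1 - q_k)
= 0.95 * 0.95 * 0.966 * 0.952
= 0.83


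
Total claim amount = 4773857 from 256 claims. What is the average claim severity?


severity = total / number
= 4773857 / 256
= 18647.8789


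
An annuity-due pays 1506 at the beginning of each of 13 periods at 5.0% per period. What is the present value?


PV_due = PMT * (1-(1+i)^(-n))/i * (1+i)
PV_immediate = 14146.7209
PV_due = 14146.7209 * 1.05
= 14854.057


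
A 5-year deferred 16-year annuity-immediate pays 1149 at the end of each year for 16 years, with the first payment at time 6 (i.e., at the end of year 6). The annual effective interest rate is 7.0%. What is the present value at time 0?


PV at time 5 of the 16-year annuity-immediate:
a_n = 1149 * (1-(1+0.07)^(-16))/0.07 = 10854.1992
Discount back 5 years to time 0:
PV = 10854.1992 * (1+0.07)^(-5)
= 10854.1992 * 0.712986
= 7738.8941


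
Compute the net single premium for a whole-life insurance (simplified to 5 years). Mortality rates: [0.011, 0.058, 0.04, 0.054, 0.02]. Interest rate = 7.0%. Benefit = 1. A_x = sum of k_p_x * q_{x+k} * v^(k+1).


v = 0.934579
Year 0: k_p_x=1.0, q=0.011, term=0.01028
Year 1: k_p_x=0.989, q=0.058, term=0.050102
Year 2: k_p_x=0.931638, q=0.04, term=0.03042
Year 3: k_p_x=0.894372, q=0.054, term=0.036845
Year 4: k_p_x=0.846076, q=0.02, term=0.012065
A_x = 0.1397


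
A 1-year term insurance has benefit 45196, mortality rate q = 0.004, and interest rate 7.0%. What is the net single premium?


NSP = benefit * q * v
v = 1/(1+i) = 0.934579
NSP = 45196 * 0.004 * 0.934579
= 168.957


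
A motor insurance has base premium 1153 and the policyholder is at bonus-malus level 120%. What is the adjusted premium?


adjusted = base * BM_level / 100
= 1153 * 120 / 100
= 1153 * 1.2
= 1383.6


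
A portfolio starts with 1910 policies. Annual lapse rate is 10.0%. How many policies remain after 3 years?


remaining = initial * (1 - lapse)^years
= 1910 * (1 - 0.1)^3
= 1910 * 0.729
= 1392.39


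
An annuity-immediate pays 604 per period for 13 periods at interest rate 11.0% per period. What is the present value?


PV = PMT * (1 - (1+i)^(-n)) / i
= 604 * (1 - (1+0.11)^(-13)) / 0.11
= 604 * (1 - 0.257514) / 0.11
= 604 * 6.74987
= 4076.9217


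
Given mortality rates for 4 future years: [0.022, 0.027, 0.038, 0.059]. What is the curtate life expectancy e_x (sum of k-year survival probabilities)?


e_x = sum_{k=1}^{n} k_p_x
k_p_x values:
  1_p_x = 0.978
  2_p_x = 0.951594
  3_p_x = 0.915433
  4_p_x = 0.861423
e_x = 3.7065


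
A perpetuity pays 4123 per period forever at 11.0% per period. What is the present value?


PV = PMT / i
= 4123 / 0.11
= 37481.8182


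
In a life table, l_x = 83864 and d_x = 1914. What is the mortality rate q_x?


q_x = d_x / l_x
= 1914 / 83864
= 0.0228


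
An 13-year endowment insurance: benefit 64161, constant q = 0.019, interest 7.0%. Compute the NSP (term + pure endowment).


Term component = 9267.9145
Pure endowment = 13_p_x * v^13 * benefit = 0.779286 * 0.414964 * 64161 = 20748.1372
NSP = 30016.0517


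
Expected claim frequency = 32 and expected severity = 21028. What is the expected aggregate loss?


E[S] = E[N] * E[X]
= 32 * 21028
= 672896


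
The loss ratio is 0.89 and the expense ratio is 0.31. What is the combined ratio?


Combined ratio = loss ratio + expense ratio
= 0.89 + 0.31
= 1.2


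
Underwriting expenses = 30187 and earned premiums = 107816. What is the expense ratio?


Expense ratio = expenses / premiums
= 30187 / 107816
= 0.28


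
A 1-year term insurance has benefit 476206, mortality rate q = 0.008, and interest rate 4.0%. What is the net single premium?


NSP = benefit * q * v
v = 1/(1+i) = 0.961538
NSP = 476206 * 0.008 * 0.961538
= 3663.1231


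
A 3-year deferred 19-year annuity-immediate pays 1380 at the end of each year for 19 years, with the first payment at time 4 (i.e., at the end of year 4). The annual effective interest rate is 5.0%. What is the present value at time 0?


PV at time 3 of the 19-year annuity-immediate:
a_n = 1380 * (1-(1+0.05)^(-19))/0.05 = 16677.7428
Discount back 3 years to time 0:
PV = 16677.7428 * (1+0.05)^(-3)
= 16677.7428 * 0.863838
= 14406.8613


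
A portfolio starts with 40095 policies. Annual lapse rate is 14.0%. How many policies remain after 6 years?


remaining = initial * (1 - lapse)^years
= 40095 * (1 - 0.14)^6
= 40095 * 0.404567
= 16221.1233


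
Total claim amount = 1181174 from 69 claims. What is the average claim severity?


severity = total / number
= 1181174 / 69
= 17118.4638


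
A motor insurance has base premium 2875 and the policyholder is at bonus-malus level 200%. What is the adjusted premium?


adjusted = base * BM_level / 100
= 2875 * 200 / 100
= 2875 * 2.0
= 5750.0


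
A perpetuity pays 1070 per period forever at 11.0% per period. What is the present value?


PV = PMT / i
= 1070 / 0.11
= 9727.2727


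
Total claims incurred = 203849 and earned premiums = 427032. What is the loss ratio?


Loss ratio = claims / premiums
= 203849 / 427032
= 0.4774


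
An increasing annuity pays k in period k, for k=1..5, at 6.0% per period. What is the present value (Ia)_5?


(Ia)_n = sum_{k=1}^{n} k * v^k, v = 1/(1+i)
v = 0.943396
Sum computed term by term:
(Ia)_5 = 12.1469


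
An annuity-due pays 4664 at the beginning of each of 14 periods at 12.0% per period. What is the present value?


PV_due = PMT * (1-(1+i)^(-n))/i * (1+i)
PV_immediate = 30913.7766
PV_due = 30913.7766 * 1.12
= 34623.4298


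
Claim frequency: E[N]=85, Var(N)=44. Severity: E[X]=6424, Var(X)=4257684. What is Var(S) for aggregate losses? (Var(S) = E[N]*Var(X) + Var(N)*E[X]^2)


Var(S) = E[N]*Var(X) + Var(N)*E[X]^2
= 85*4257684 + 44*6424^2
= 361903140 + 1815782144
= 2.1777e+09


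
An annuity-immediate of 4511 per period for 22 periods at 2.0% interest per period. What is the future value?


FV = PMT * ((1+i)^n - 1) / i
= 4511 * ((1.02)^22 - 1) / 0.02
= 4511 * (1.54598 - 1) / 0.02
= 123145.7147


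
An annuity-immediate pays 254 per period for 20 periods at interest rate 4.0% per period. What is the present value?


PV = PMT * (1 - (1+i)^(-n)) / i
= 254 * (1 - (1+0.04)^(-20)) / 0.04
= 254 * (1 - 0.456387) / 0.04
= 254 * 13.590326
= 3451.9429


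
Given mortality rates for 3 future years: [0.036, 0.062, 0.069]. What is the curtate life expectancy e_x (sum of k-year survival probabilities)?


e_x = sum_{k=1}^{n} k_p_x
k_p_x values:
  1_p_x = 0.964
  2_p_x = 0.904232
  3_p_x = 0.84184
e_x = 2.7101


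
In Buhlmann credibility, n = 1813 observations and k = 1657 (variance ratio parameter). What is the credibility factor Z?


Z = n / (n + k)
= 1813 / (1813 + 1657)
= 1813 / 3470
= 0.5225


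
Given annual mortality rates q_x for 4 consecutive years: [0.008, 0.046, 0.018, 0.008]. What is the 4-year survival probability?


p_k = 1 - q_k for each year
Survival = product of (1 - q_k)
= 0.992 * 0.954 * 0.982 * 0.992
= 0.9219


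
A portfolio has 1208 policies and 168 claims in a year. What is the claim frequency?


frequency = claims / policies
= 168 / 1208
= 0.1391


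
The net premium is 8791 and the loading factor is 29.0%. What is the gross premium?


Gross = net * (1 + loading)
= 8791 * (1 + 0.29)
= 8791 * 1.29
= 11340.39


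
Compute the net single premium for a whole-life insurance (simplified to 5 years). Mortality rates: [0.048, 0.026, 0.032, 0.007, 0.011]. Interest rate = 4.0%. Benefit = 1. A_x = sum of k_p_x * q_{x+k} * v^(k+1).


v = 0.961538
Year 0: k_p_x=1.0, q=0.048, term=0.046154
Year 1: k_p_x=0.952, q=0.026, term=0.022885
Year 2: k_p_x=0.927248, q=0.032, term=0.026378
Year 3: k_p_x=0.897576, q=0.007, term=0.005371
Year 4: k_p_x=0.891293, q=0.011, term=0.008058
A_x = 0.1088


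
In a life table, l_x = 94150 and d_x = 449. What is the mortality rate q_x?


q_x = d_x / l_x
= 449 / 94150
= 0.0048


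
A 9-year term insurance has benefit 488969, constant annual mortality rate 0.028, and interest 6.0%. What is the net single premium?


NSP = benefit * sum_{k=0}^{n-1} k_p_x * q * v^(k+1)
With constant q=0.028, v=0.943396
Sum = 0.172328
NSP = 488969 * 0.172328
= 84262.8604


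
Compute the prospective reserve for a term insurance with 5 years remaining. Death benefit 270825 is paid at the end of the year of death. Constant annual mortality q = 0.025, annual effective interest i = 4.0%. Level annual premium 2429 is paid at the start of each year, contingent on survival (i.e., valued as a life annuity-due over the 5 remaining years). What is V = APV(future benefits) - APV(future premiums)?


v = 1/(1+i) = 0.961538
APV(future benefits) per unit = sum_{k=0}^{4} k_p_x * q * v^(k+1) = 0.106078
APV(future benefits) = 270825 * 0.106078 = 28728.6541
Life annuity-due factor ä_{x:5} = sum_{k=0}^{4} k_p_x * v^k = 4.412857
APV(future premiums) = 2429 * 4.412857 = 10718.8298
V = 28728.6541 - 10718.8298
= 18009.8243


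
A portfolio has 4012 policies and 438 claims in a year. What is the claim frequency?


frequency = claims / policies
= 438 / 4012
= 0.1092


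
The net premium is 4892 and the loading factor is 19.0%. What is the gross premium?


Gross = net * (1 + loading)
= 4892 * (1 + 0.19)
= 4892 * 1.19
= 5821.48


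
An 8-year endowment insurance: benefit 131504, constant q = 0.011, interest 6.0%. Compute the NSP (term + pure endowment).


Term component = 8673.5669
Pure endowment = 8_p_x * v^8 * benefit = 0.915314 * 0.627412 * 131504 = 75520.0682
NSP = 84193.6351


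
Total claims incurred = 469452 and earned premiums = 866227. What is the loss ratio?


Loss ratio = claims / premiums
= 469452 / 866227
= 0.542


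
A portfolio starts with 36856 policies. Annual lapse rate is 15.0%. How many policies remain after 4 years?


remaining = initial * (1 - lapse)^years
= 36856 * (1 - 0.15)^4
= 36856 * 0.522006
= 19239.0623


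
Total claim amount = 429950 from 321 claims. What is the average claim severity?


severity = total / number
= 429950 / 321
= 1339.4081


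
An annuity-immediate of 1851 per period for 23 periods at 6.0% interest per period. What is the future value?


FV = PMT * ((1+i)^n - 1) / i
= 1851 * ((1.06)^23 - 1) / 0.06
= 1851 * (3.81975 - 1) / 0.06
= 86989.2771


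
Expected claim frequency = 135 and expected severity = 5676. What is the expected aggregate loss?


E[S] = E[N] * E[X]
= 135 * 5676
= 766260


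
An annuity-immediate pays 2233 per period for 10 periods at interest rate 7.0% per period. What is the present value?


PV = PMT * (1 - (1+i)^(-n)) / i
= 2233 * (1 - (1+0.07)^(-10)) / 0.07
= 2233 * (1 - 0.508349) / 0.07
= 2233 * 7.023582
= 15683.6576


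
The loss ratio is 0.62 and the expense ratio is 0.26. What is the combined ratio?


Combined ratio = loss ratio + expense ratio
= 0.62 + 0.26
= 0.88


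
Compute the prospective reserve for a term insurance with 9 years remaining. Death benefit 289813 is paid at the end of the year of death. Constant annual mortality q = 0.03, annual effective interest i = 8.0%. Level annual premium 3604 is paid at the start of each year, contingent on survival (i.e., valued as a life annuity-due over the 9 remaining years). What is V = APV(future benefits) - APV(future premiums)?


v = 1/(1+i) = 0.925926
APV(future benefits) per unit = sum_{k=0}^{8} k_p_x * q * v^(k+1) = 0.169008
APV(future benefits) = 289813 * 0.169008 = 48980.6521
Life annuity-due factor ä_{x:9} = sum_{k=0}^{8} k_p_x * v^k = 6.08428
APV(future premiums) = 3604 * 6.08428 = 21927.7456
V = 48980.6521 - 21927.7456
= 27052.9065


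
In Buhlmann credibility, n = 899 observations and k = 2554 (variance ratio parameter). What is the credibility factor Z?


Z = n / (n + k)
= 899 / (899 + 2554)
= 899 / 3453
= 0.2604


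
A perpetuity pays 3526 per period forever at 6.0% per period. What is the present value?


PV = PMT / i
= 3526 / 0.06
= 58766.6667


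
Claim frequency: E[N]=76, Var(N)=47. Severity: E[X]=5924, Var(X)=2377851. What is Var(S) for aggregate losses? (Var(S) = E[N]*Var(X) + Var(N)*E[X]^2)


Var(S) = E[N]*Var(X) + Var(N)*E[X]^2
= 76*2377851 + 47*5924^2
= 180716676 + 1649407472
= 1.8301e+09


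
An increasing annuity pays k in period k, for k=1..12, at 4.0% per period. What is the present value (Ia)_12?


(Ia)_n = sum_{k=1}^{n} k * v^k, v = 1/(1+i)
v = 0.961538
Sum computed term by term:
(Ia)_12 = 56.6328


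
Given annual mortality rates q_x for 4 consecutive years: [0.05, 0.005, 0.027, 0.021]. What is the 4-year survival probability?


p_k = 1 - q_k for each year
Survival = product of (1 - q_k)
= 0.95 * 0.995 * 0.973 * 0.979
= 0.9004


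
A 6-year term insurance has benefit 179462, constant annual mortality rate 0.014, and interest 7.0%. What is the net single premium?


NSP = benefit * sum_{k=0}^{n-1} k_p_x * q * v^(k+1)
With constant q=0.014, v=0.934579
Sum = 0.064618
NSP = 179462 * 0.064618
= 11596.4655


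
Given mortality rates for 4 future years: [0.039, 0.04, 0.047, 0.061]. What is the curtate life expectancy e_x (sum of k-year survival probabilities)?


e_x = sum_{k=1}^{n} k_p_x
k_p_x values:
  1_p_x = 0.961
  2_p_x = 0.92256
  3_p_x = 0.8792
  4_p_x = 0.825568
e_x = 3.5883


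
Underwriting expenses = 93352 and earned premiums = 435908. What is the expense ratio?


Expense ratio = expenses / premiums
= 93352 / 435908
= 0.2142


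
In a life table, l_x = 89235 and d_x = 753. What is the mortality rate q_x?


q_x = d_x / l_x
= 753 / 89235
= 0.0084


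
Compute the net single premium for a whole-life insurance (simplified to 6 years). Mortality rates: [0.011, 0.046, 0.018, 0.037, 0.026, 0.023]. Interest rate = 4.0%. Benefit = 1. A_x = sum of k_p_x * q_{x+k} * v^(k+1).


v = 0.961538
Year 0: k_p_x=1.0, q=0.011, term=0.010577
Year 1: k_p_x=0.989, q=0.046, term=0.042062
Year 2: k_p_x=0.943506, q=0.018, term=0.015098
Year 3: k_p_x=0.926523, q=0.037, term=0.029304
Year 4: k_p_x=0.892242, q=0.026, term=0.019067
Year 5: k_p_x=0.869043, q=0.023, term=0.015797
A_x = 0.1319


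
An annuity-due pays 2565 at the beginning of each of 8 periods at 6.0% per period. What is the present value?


PV_due = PMT * (1-(1+i)^(-n))/i * (1+i)
PV_immediate = 15928.1211
PV_due = 15928.1211 * 1.06
= 16883.8084


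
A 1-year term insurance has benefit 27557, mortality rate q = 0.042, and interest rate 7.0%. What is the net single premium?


NSP = benefit * q * v
v = 1/(1+i) = 0.934579
NSP = 27557 * 0.042 * 0.934579
= 1081.6766


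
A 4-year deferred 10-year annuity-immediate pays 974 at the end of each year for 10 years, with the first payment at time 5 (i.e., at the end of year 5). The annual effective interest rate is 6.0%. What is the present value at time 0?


PV at time 4 of the 10-year annuity-immediate:
a_n = 974 * (1-(1+0.06)^(-10))/0.06 = 7168.7248
Discount back 4 years to time 0:
PV = 7168.7248 * (1+0.06)^(-4)
= 7168.7248 * 0.792094
= 5678.3015


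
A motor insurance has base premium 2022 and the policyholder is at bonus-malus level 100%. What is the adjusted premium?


adjusted = base * BM_level / 100
= 2022 * 100 / 100
= 2022 * 1.0
= 2022.0


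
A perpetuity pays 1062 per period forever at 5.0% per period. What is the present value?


PV = PMT / i
= 1062 / 0.05
= 21240.0


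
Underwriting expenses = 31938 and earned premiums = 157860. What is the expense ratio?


Expense ratio = expenses / premiums
= 31938 / 157860
= 0.2023


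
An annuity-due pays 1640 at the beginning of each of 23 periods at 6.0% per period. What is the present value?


PV_due = PMT * (1-(1+i)^(-n))/i * (1+i)
PV_immediate = 20177.5415
PV_due = 20177.5415 * 1.06
= 21388.194


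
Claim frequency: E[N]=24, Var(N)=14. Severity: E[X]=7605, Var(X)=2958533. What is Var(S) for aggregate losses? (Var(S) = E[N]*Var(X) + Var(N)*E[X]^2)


Var(S) = E[N]*Var(X) + Var(N)*E[X]^2
= 24*2958533 + 14*7605^2
= 71004792 + 809704350
= 8.8071e+08


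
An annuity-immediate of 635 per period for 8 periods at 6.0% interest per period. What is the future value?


FV = PMT * ((1+i)^n - 1) / i
= 635 * ((1.06)^8 - 1) / 0.06
= 635 * (1.593848 - 1) / 0.06
= 6284.8921


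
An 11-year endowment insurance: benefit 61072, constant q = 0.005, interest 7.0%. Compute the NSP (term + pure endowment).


Term component = 2240.9098
Pure endowment = 11_p_x * v^11 * benefit = 0.946355 * 0.475093 * 61072 = 27458.3525
NSP = 29699.2623


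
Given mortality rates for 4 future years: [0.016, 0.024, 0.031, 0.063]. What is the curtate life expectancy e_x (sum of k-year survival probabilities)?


e_x = sum_{k=1}^{n} k_p_x
k_p_x values:
  1_p_x = 0.984
  2_p_x = 0.960384
  3_p_x = 0.930612
  4_p_x = 0.871984
e_x = 3.747


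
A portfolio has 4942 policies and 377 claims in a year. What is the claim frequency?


frequency = claims / policies
= 377 / 4942
= 0.0763


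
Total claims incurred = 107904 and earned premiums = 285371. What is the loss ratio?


Loss ratio = claims / premiums
= 107904 / 285371
= 0.3781


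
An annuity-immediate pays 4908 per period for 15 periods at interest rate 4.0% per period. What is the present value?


PV = PMT * (1 - (1+i)^(-n)) / i
= 4908 * (1 - (1+0.04)^(-15)) / 0.04
= 4908 * (1 - 0.555265) / 0.04
= 4908 * 11.118387
= 54569.0455


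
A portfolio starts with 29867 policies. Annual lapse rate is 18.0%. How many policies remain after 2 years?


remaining = initial * (1 - lapse)^years
= 29867 * (1 - 0.18)^2
= 29867 * 0.6724
= 20082.5708


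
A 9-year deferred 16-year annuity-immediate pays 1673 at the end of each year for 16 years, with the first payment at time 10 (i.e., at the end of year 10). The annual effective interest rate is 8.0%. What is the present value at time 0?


PV at time 9 of the 16-year annuity-immediate:
a_n = 1673 * (1-(1+0.08)^(-16))/0.08 = 14808.3406
Discount back 9 years to time 0:
PV = 14808.3406 * (1+0.08)^(-9)
= 14808.3406 * 0.500249
= 7407.8571


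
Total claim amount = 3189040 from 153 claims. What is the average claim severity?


severity = total / number
= 3189040 / 153
= 20843.3987


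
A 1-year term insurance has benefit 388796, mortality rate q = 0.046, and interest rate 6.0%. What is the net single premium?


NSP = benefit * q * v
v = 1/(1+i) = 0.943396
NSP = 388796 * 0.046 * 0.943396
= 16872.2792


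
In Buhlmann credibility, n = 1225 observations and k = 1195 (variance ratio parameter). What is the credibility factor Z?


Z = n / (n + k)
= 1225 / (1225 + 1195)
= 1225 / 2420
= 0.5062


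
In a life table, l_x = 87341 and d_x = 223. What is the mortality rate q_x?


q_x = d_x / l_x
= 223 / 87341
= 0.0026


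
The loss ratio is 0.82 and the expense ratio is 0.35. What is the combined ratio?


Combined ratio = loss ratio + expense ratio
= 0.82 + 0.35
= 1.17


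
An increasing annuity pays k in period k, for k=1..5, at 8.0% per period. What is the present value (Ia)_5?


(Ia)_n = sum_{k=1}^{n} k * v^k, v = 1/(1+i)
v = 0.925926
Sum computed term by term:
(Ia)_5 = 11.3651


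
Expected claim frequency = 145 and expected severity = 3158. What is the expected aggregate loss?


E[S] = E[N] * E[X]
= 145 * 3158
= 457910


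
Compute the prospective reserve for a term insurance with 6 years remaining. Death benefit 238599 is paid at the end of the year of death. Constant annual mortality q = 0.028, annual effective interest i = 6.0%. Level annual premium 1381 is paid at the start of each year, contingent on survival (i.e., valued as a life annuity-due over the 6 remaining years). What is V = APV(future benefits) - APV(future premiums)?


v = 1/(1+i) = 0.943396
APV(future benefits) per unit = sum_{k=0}^{5} k_p_x * q * v^(k+1) = 0.129018
APV(future benefits) = 238599 * 0.129018 = 30783.5984
Life annuity-due factor ä_{x:6} = sum_{k=0}^{5} k_p_x * v^k = 4.884258
APV(future premiums) = 1381 * 4.884258 = 6745.1604
V = 30783.5984 - 6745.1604
= 24038.4381


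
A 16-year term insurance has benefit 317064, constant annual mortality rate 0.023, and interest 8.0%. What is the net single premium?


NSP = benefit * sum_{k=0}^{n-1} k_p_x * q * v^(k+1)
With constant q=0.023, v=0.925926
Sum = 0.178383
NSP = 317064 * 0.178383
= 56558.7156


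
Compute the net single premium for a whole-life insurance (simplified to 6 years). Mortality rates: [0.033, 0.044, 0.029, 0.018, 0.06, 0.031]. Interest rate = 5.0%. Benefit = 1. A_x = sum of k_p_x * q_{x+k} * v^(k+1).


v = 0.952381
Year 0: k_p_x=1.0, q=0.033, term=0.031429
Year 1: k_p_x=0.967, q=0.044, term=0.038592
Year 2: k_p_x=0.924452, q=0.029, term=0.023159
Year 3: k_p_x=0.897643, q=0.018, term=0.013293
Year 4: k_p_x=0.881485, q=0.06, term=0.04144
Year 5: k_p_x=0.828596, q=0.031, term=0.019168
A_x = 0.1671


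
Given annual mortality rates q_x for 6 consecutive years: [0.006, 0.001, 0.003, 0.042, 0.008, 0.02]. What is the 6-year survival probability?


p_k = 1 - q_k for each year
Survival = product of (1 - q_k)
= 0.994 * 0.999 * 0.997 * 0.958 * 0.992 * 0.98
= 0.922


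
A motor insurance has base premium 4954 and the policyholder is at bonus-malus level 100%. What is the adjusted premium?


adjusted = base * BM_level / 100
= 4954 * 100 / 100
= 4954 * 1.0
= 4954.0


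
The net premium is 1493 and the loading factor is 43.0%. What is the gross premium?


Gross = net * (1 + loading)
= 1493 * (1 + 0.43)
= 1493 * 1.43
= 2134.99


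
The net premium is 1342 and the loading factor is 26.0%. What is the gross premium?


Gross = net * (1 + loading)
= 1342 * (1 + 0.26)
= 1342 * 1.26
= 1690.92


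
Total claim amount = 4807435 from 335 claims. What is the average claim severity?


severity = total / number
= 4807435 / 335
= 14350.5522


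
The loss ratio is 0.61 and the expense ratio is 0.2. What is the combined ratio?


Combined ratio = loss ratio + expense ratio
= 0.61 + 0.2
= 0.81


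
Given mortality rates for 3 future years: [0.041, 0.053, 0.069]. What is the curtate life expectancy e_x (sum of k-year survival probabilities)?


e_x = sum_{k=1}^{n} k_p_x
k_p_x values:
  1_p_x = 0.959
  2_p_x = 0.908173
  3_p_x = 0.845509
e_x = 2.7127


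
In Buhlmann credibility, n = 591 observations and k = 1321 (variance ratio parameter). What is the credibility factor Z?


Z = n / (n + k)
= 591 / (591 + 1321)
= 591 / 1912
= 0.3091


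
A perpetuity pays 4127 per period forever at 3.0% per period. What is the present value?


PV = PMT / i
= 4127 / 0.03
= 137566.6667


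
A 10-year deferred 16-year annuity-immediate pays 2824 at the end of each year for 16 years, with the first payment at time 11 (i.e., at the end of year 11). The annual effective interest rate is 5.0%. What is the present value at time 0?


PV at time 10 of the 16-year annuity-immediate:
a_n = 2824 * (1-(1+0.05)^(-16))/0.05 = 30605.8612
Discount back 10 years to time 0:
PV = 30605.8612 * (1+0.05)^(-10)
= 30605.8612 * 0.613913
= 18789.3438


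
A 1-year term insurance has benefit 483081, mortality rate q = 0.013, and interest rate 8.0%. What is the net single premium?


NSP = benefit * q * v
v = 1/(1+i) = 0.925926
NSP = 483081 * 0.013 * 0.925926
= 5814.8639


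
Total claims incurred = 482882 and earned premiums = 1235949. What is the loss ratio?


Loss ratio = claims / premiums
= 482882 / 1235949
= 0.3907


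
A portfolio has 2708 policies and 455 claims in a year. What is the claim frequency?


frequency = claims / policies
= 455 / 2708
= 0.168


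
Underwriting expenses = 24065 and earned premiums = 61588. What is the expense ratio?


Expense ratio = expenses / premiums
= 24065 / 61588
= 0.3907


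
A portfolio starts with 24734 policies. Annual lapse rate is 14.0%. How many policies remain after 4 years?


remaining = initial * (1 - lapse)^years
= 24734 * (1 - 0.14)^4
= 24734 * 0.547008
= 13529.6998


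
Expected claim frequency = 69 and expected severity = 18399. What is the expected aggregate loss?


E[S] = E[N] * E[X]
= 69 * 18399
= 1.2695e+06


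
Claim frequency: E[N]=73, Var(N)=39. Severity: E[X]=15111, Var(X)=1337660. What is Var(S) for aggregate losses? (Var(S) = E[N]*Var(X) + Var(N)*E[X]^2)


Var(S) = E[N]*Var(X) + Var(N)*E[X]^2
= 73*1337660 + 39*15111^2
= 97649180 + 8905350519
= 9.0030e+09


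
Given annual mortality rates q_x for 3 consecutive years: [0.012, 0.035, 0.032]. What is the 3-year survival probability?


p_k = 1 - q_k for each year
Survival = product of (1 - q_k)
= 0.988 * 0.965 * 0.968
= 0.9229


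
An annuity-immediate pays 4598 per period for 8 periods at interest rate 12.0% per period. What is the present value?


PV = PMT * (1 - (1+i)^(-n)) / i
= 4598 * (1 - (1+0.12)^(-8)) / 0.12
= 4598 * (1 - 0.403883) / 0.12
= 4598 * 4.96764
= 22841.2076


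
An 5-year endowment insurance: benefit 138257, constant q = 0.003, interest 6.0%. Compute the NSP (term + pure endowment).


Term component = 1737.322
Pure endowment = 5_p_x * v^5 * benefit = 0.98509 * 0.747258 * 138257 = 101773.2385
NSP = 103510.5605


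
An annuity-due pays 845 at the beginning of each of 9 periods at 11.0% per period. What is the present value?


PV_due = PMT * (1-(1+i)^(-n))/i * (1+i)
PV_immediate = 4678.8052
PV_due = 4678.8052 * 1.11
= 5193.4737


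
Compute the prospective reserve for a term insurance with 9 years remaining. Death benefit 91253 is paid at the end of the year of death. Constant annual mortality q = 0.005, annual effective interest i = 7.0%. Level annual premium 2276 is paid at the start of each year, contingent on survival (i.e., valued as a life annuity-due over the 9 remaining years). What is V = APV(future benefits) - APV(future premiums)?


v = 1/(1+i) = 0.934579
APV(future benefits) per unit = sum_{k=0}^{8} k_p_x * q * v^(k+1) = 0.032004
APV(future benefits) = 91253 * 0.032004 = 2920.4574
Life annuity-due factor ä_{x:9} = sum_{k=0}^{8} k_p_x * v^k = 6.848847
APV(future premiums) = 2276 * 6.848847 = 15587.9769
V = 2920.4574 - 15587.9769
= -12667.5195


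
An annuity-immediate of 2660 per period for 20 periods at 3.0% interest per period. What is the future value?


FV = PMT * ((1+i)^n - 1) / i
= 2660 * ((1.03)^20 - 1) / 0.03
= 2660 * (1.806111 - 1) / 0.03
= 71475.1961


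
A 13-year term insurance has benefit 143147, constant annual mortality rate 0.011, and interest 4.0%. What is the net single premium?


NSP = benefit * sum_{k=0}^{n-1} k_p_x * q * v^(k+1)
With constant q=0.011, v=0.961538
Sum = 0.1035
NSP = 143147 * 0.1035
= 14815.6715


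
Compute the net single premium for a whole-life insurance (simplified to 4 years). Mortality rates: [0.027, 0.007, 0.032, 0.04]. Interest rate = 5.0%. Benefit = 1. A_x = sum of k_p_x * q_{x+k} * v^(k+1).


v = 0.952381
Year 0: k_p_x=1.0, q=0.027, term=0.025714
Year 1: k_p_x=0.973, q=0.007, term=0.006178
Year 2: k_p_x=0.966189, q=0.032, term=0.026708
Year 3: k_p_x=0.935271, q=0.04, term=0.030778
A_x = 0.0894


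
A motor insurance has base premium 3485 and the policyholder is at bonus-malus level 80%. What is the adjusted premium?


adjusted = base * BM_level / 100
= 3485 * 80 / 100
= 3485 * 0.8
= 2788.0


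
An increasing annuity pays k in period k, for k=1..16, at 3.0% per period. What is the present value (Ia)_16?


(Ia)_n = sum_{k=1}^{n} k * v^k, v = 1/(1+i)
v = 0.970874
Sum computed term by term:
(Ia)_16 = 98.9088


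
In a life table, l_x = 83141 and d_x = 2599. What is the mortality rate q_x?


q_x = d_x / l_x
= 2599 / 83141
= 0.0313


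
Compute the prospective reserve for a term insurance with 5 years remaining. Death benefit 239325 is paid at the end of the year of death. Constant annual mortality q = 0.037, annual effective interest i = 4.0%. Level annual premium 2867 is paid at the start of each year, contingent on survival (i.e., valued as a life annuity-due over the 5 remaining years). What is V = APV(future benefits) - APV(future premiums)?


v = 1/(1+i) = 0.961538
APV(future benefits) per unit = sum_{k=0}^{4} k_p_x * q * v^(k+1) = 0.153423
APV(future benefits) = 239325 * 0.153423 = 36717.9835
Life annuity-due factor ä_{x:5} = sum_{k=0}^{4} k_p_x * v^k = 4.312433
APV(future premiums) = 2867 * 4.312433 = 12363.7457
V = 36717.9835 - 12363.7457
= 24354.2378


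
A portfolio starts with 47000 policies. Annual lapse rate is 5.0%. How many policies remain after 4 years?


remaining = initial * (1 - lapse)^years
= 47000 * (1 - 0.05)^4
= 47000 * 0.814506
= 38281.7937


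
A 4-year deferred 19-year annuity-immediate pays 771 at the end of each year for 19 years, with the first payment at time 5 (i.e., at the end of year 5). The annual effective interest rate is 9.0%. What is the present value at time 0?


PV at time 4 of the 19-year annuity-immediate:
a_n = 771 * (1-(1+0.09)^(-19))/0.09 = 6900.5385
Discount back 4 years to time 0:
PV = 6900.5385 * (1+0.09)^(-4)
= 6900.5385 * 0.708425
= 4888.5154


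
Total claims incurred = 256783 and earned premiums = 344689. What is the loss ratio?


Loss ratio = claims / premiums
= 256783 / 344689
= 0.745


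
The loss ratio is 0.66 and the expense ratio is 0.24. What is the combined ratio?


Combined ratio = loss ratio + expense ratio
= 0.66 + 0.24
= 0.9


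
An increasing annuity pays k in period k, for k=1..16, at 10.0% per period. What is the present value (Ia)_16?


(Ia)_n = sum_{k=1}^{n} k * v^k, v = 1/(1+i)
v = 0.909091
Sum computed term by term:
(Ia)_16 = 51.2401


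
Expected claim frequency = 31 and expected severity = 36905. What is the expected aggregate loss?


E[S] = E[N] * E[X]
= 31 * 36905
= 1.1441e+06


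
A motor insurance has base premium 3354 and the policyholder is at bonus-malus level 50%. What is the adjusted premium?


adjusted = base * BM_level / 100
= 3354 * 50 / 100
= 3354 * 0.5
= 1677.0


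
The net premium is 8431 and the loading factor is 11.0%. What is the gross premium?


Gross = net * (1 + loading)
= 8431 * (1 + 0.11)
= 8431 * 1.11
= 9358.41


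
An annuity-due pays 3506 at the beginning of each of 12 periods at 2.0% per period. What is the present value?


PV_due = PMT * (1-(1+i)^(-n))/i * (1+i)
PV_immediate = 37077.1463
PV_due = 37077.1463 * 1.02
= 37818.6892


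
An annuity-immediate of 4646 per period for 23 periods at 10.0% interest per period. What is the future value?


FV = PMT * ((1+i)^n - 1) / i
= 4646 * ((1.1)^23 - 1) / 0.1
= 4646 * (8.954302 - 1) / 0.1
= 369556.891


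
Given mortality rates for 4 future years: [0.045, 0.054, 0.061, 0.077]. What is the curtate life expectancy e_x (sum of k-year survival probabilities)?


e_x = sum_{k=1}^{n} k_p_x
k_p_x values:
  1_p_x = 0.955
  2_p_x = 0.90343
  3_p_x = 0.848321
  4_p_x = 0.783
e_x = 3.4898


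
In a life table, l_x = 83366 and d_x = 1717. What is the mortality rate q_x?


q_x = d_x / l_x
= 1717 / 83366
= 0.0206


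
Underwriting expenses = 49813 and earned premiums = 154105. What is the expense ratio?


Expense ratio = expenses / premiums
= 49813 / 154105
= 0.3232


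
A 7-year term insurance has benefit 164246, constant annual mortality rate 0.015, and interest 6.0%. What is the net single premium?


NSP = benefit * sum_{k=0}^{n-1} k_p_x * q * v^(k+1)
With constant q=0.015, v=0.943396
Sum = 0.080342
NSP = 164246 * 0.080342
= 13195.8154


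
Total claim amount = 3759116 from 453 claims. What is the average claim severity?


severity = total / number
= 3759116 / 453
= 8298.2693


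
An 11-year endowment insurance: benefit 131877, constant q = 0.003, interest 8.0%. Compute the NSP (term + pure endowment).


Term component = 2788.769
Pure endowment = 11_p_x * v^11 * benefit = 0.967491 * 0.428883 * 131877 = 54721.0586
NSP = 57509.8275


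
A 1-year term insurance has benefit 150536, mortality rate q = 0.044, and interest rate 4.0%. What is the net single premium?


NSP = benefit * q * v
v = 1/(1+i) = 0.961538
NSP = 150536 * 0.044 * 0.961538
= 6368.8308


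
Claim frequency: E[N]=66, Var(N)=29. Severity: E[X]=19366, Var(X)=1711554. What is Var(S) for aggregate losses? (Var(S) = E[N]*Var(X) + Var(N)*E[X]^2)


Var(S) = E[N]*Var(X) + Var(N)*E[X]^2
= 66*1711554 + 29*19366^2
= 112962564 + 10876216724
= 1.0989e+10


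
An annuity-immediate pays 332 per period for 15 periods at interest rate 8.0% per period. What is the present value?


PV = PMT * (1 - (1+i)^(-n)) / i
= 332 * (1 - (1+0.08)^(-15)) / 0.08
= 332 * (1 - 0.315242) / 0.08
= 332 * 8.559479
= 2841.7469


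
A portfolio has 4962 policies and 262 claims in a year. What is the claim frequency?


frequency = claims / policies
= 262 / 4962
= 0.0528


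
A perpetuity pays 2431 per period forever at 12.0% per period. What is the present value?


PV = PMT / i
= 2431 / 0.12
= 20258.3333


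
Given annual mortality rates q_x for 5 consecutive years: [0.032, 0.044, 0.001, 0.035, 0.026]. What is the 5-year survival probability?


p_k = 1 - q_k for each year
Survival = product of (1 - q_k)
= 0.968 * 0.956 * 0.999 * 0.965 * 0.974
= 0.8689


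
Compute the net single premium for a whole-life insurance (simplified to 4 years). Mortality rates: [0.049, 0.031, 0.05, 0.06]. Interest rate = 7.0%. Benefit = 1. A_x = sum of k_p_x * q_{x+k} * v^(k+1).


v = 0.934579
Year 0: k_p_x=1.0, q=0.049, term=0.045794
Year 1: k_p_x=0.951, q=0.031, term=0.02575
Year 2: k_p_x=0.921519, q=0.05, term=0.037612
Year 3: k_p_x=0.875443, q=0.06, term=0.040072
A_x = 0.1492
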